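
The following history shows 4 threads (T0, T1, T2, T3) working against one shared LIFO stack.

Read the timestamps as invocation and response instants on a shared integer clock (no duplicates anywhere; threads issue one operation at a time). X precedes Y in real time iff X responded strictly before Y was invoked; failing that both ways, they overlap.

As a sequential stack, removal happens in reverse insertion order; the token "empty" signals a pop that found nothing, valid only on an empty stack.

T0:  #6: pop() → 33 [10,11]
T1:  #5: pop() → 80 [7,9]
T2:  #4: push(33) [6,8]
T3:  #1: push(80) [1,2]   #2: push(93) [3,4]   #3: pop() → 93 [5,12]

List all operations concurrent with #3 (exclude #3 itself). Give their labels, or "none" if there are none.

#3 spans [5,12]: anything still running between times 5 and 12 counts as concurrent
#1 [1,2]: before
#2 [3,4]: before
#4 [6,8]: concurrent
#5 [7,9]: concurrent
#6 [10,11]: concurrent

#4, #5, #6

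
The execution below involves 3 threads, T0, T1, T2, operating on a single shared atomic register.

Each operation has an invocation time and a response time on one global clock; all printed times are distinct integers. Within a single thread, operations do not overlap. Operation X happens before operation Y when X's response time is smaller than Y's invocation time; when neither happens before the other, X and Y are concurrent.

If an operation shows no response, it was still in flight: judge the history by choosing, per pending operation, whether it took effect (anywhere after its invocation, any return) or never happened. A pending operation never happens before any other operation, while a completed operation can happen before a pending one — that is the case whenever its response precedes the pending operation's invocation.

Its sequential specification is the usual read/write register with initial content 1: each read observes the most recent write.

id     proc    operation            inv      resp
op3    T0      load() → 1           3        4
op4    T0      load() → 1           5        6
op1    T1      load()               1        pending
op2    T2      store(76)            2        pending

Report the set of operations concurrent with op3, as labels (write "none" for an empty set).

overlap test against op3 [3,4]: concurrent iff the interval meets 3..4
op1 [1,…): concurrent
op2 [2,…): concurrent
op4 [5,6]: after

op1, op2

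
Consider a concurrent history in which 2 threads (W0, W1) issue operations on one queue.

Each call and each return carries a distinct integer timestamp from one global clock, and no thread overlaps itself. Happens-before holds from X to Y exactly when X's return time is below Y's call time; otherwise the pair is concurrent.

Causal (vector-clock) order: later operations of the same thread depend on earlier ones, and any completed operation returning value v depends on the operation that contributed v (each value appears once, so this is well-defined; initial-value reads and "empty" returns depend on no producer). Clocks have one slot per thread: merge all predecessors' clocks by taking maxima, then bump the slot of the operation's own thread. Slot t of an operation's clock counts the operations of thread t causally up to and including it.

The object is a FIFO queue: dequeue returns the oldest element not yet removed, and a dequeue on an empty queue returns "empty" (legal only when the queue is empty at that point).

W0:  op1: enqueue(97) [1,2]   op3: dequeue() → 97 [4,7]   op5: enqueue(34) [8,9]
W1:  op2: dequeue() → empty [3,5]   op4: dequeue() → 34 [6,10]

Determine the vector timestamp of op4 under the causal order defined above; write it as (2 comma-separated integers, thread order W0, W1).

(3, 2)

invoked at 3, op2 has no predecessors; its own W1 bump gives (0, 1)
invoked at 1, op1 has no predecessors; its own W0 bump gives (1, 0)
VC(op3, invoked at 4): max of VC(op1)=(1, 0), then +1 on thread W0 → (2, 0)
VC(op5, invoked at 8): max of VC(op3)=(2, 0), then +1 on thread W0 → (3, 0)
VC(op4, invoked at 6): max of VC(op2)=(0, 1), VC(op5)=(3, 0), then +1 on thread W1 → (3, 2)
target: VC(op4) = (3, 2)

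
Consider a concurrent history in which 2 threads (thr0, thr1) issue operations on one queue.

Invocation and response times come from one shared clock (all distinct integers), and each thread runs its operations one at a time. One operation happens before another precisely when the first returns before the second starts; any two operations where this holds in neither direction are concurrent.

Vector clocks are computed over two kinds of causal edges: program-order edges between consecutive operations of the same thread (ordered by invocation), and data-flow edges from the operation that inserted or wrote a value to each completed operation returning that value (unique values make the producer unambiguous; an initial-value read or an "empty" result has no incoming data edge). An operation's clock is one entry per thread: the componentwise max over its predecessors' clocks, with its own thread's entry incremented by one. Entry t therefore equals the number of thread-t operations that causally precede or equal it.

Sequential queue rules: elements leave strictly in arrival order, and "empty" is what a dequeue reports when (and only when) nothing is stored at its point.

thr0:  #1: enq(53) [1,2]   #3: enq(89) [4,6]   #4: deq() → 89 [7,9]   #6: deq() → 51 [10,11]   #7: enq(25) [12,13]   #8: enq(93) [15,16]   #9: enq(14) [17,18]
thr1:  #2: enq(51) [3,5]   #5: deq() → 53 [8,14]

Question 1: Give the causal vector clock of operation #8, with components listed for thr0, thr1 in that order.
(6, 1)

VC(#2, invoked at 3): no causal predecessors; +1 on thr1 → (0, 1)
VC(#1, invoked at 1): no causal predecessors; +1 on thr0 → (1, 0)
invoked at 4, #3 merges VC(#1)=(1, 0) and bumps thr0's slot → (2, 0)
invoked at 8, #5 merges VC(#1)=(1, 0), VC(#2)=(0, 1) and bumps thr1's slot → (1, 2)
invoked at 7, #4 merges VC(#3)=(2, 0) and bumps thr0's slot → (3, 0)
invoked at 10, #6 merges VC(#2)=(0, 1), VC(#4)=(3, 0) and bumps thr0's slot → (4, 1)
invoked at 12, #7 merges VC(#6)=(4, 1) and bumps thr0's slot → (5, 1)
invoked at 15, #8 merges VC(#7)=(5, 1) and bumps thr0's slot → (6, 1)
invoked at 17, #9 merges VC(#8)=(6, 1) and bumps thr0's slot → (7, 1)
target: VC(#8) = (6, 1)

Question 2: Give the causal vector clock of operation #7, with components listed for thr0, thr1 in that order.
(5, 1)

no predecessors for #2 (invoked 3): thr1 increments from zero → (0, 1)
no predecessors for #1 (invoked 1): thr0 increments from zero → (1, 0)
#3 (invocation 4): componentwise max over VC(#1)=(1, 0), +1 at thr0, giving (2, 0)
#5 (invocation 8): componentwise max over VC(#1)=(1, 0), VC(#2)=(0, 1), +1 at thr1, giving (1, 2)
#4 (invocation 7): componentwise max over VC(#3)=(2, 0), +1 at thr0, giving (3, 0)
#6 (invocation 10): componentwise max over VC(#2)=(0, 1), VC(#4)=(3, 0), +1 at thr0, giving (4, 1)
#7 (invocation 12): componentwise max over VC(#6)=(4, 1), +1 at thr0, giving (5, 1)
#8 (invocation 15): componentwise max over VC(#7)=(5, 1), +1 at thr0, giving (6, 1)
#9 (invocation 17): componentwise max over VC(#8)=(6, 1), +1 at thr0, giving (7, 1)
target: VC(#7) = (5, 1)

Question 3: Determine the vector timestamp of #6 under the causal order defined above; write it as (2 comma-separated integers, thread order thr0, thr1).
(4, 1)

invoked at 3, #2 has no predecessors; its own thr1 bump gives (0, 1)
invoked at 1, #1 has no predecessors; its own thr0 bump gives (1, 0)
merge at #3 (invoked 4): VC(#1)=(1, 0), own-thread bump on thr0 → (2, 0)
merge at #5 (invoked 8): VC(#1)=(1, 0), VC(#2)=(0, 1), own-thread bump on thr1 → (1, 2)
merge at #4 (invoked 7): VC(#3)=(2, 0), own-thread bump on thr0 → (3, 0)
merge at #6 (invoked 10): VC(#2)=(0, 1), VC(#4)=(3, 0), own-thread bump on thr0 → (4, 1)
merge at #7 (invoked 12): VC(#6)=(4, 1), own-thread bump on thr0 → (5, 1)
merge at #8 (invoked 15): VC(#7)=(5, 1), own-thread bump on thr0 → (6, 1)
merge at #9 (invoked 17): VC(#8)=(6, 1), own-thread bump on thr0 → (7, 1)
target: VC(#6) = (4, 1)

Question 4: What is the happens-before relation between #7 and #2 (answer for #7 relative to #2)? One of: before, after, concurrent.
after

#7 spans [12,13], #2 spans [3,5]
resp(#2)=5 < inv(#7)=12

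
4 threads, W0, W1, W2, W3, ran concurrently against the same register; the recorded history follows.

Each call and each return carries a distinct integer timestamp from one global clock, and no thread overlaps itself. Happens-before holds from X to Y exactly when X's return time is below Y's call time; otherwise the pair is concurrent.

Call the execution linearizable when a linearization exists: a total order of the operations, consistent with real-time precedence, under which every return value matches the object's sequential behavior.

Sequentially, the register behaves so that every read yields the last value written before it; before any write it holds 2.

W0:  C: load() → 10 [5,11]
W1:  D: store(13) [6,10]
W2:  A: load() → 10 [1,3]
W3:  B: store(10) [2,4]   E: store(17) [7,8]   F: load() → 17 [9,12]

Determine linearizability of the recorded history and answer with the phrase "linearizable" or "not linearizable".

one valid linearization: B, A, C, D, E, F
1. B store(10), leaving value 10
2. A load() → 10, leaving value 10
3. C load() → 10, leaving value 10
4. D store(13), leaving value 13
5. E store(17), leaving value 17
6. F load() → 17, leaving value 17

linearizable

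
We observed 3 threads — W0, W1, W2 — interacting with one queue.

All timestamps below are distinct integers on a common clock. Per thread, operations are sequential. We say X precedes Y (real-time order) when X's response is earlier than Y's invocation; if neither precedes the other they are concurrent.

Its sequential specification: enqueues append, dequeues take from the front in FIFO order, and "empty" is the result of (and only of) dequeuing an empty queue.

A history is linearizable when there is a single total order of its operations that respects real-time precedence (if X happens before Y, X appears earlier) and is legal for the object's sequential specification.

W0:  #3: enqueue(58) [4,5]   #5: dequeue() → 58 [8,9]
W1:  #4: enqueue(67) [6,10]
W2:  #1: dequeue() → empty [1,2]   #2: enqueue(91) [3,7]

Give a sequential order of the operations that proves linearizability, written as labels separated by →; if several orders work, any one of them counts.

#1 → #3 → #2 → #4 → #5

1. #1 dequeue() → empty, leaving queue <>
2. #3 enqueue(58), leaving queue <58>
3. #2 enqueue(91), leaving queue <58,91>
4. #4 enqueue(67), leaving queue <58,91,67>
5. #5 dequeue() → 58, leaving queue <91,67>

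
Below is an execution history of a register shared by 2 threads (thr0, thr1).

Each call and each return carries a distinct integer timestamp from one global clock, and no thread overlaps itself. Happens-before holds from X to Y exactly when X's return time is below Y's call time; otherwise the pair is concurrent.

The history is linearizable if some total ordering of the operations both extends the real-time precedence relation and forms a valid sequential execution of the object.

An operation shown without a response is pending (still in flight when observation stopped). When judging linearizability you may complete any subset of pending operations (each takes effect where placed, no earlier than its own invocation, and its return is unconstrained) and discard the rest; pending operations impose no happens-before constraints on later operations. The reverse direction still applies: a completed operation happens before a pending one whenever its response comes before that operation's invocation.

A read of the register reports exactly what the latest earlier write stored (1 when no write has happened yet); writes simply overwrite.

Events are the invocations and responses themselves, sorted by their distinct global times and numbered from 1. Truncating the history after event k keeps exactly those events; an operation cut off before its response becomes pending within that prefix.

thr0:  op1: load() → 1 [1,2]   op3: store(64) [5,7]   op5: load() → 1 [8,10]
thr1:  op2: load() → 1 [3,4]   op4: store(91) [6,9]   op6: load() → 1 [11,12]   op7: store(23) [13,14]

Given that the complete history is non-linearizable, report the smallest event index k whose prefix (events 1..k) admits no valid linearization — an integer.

10

events 1..9 are still linearizable — one witness is op1, op2, op3, op4:
after step 1 (op1 load() → 1): value 1
after step 2 (op2 load() → 1): value 1
after step 3 (op3 store(64)): value 64
after step 4 (op4 store(91)): value 91
include event 10 — op5 responding at 10 — and every candidate order breaks
take op1, op2, op3, op4, op5: step 5 already fails, because op5 load() → 1 cannot occur there
take op1, op2, op3, op5, op4: step 4 already fails, because op5 load() → 1 cannot occur there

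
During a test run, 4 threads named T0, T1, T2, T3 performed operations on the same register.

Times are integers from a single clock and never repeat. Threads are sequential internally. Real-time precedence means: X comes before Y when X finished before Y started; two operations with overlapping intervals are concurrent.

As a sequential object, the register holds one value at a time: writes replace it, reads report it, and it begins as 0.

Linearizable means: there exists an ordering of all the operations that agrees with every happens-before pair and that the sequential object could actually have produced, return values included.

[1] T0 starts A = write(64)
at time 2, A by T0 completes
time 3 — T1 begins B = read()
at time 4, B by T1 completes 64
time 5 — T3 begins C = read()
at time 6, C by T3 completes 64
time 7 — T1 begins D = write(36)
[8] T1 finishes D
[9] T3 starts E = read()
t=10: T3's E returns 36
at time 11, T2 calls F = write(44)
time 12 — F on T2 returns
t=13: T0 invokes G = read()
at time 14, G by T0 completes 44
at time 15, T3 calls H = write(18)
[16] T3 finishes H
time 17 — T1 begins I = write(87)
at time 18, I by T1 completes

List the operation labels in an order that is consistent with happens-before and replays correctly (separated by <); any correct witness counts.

after step 1 (A write(64)): value 64
after step 2 (B read() → 64): value 64
after step 3 (C read() → 64): value 64
after step 4 (D write(36)): value 36
after step 5 (E read() → 36): value 36
after step 6 (F write(44)): value 44
after step 7 (G read() → 44): value 44
after step 8 (H write(18)): value 18
after step 9 (I write(87)): value 87

A < B < C < D < E < F < G < H < I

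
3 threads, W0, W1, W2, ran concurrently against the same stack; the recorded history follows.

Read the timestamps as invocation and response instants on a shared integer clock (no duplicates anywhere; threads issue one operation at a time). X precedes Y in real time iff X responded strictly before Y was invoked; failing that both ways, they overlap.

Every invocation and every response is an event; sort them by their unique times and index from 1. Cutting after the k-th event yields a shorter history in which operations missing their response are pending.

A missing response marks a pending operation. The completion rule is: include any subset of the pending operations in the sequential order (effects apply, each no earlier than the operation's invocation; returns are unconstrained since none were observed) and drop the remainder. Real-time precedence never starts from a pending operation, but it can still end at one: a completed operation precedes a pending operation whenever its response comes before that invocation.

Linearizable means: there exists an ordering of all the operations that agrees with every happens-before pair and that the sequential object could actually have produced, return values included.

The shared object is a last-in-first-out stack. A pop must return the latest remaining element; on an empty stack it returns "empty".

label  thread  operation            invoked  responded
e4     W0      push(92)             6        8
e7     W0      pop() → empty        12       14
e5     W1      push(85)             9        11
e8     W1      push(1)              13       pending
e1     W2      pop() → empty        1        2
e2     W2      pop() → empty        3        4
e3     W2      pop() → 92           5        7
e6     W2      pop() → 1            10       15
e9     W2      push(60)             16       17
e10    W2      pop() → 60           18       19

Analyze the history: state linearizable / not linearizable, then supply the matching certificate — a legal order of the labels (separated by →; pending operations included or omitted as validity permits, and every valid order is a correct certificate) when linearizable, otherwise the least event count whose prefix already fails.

prefix check: 1..14 passes, 1..15 fails once e6's time-15 response joins
6 orders of the 7 completed stack ops respect real time; none is legal
including or dropping the 1 pending operation (e8) in any combination fails
for example e1, e2, e3, e4, e5, e6, e7 (pending dropped) fails at step 3: e3 pop() → 92 is not legal there
for example e1, e2, e3, e4, e5, e7, e6 (pending dropped) fails at step 3: e3 pop() → 92 is not legal there

not linearizable — minimal violating prefix: 15 events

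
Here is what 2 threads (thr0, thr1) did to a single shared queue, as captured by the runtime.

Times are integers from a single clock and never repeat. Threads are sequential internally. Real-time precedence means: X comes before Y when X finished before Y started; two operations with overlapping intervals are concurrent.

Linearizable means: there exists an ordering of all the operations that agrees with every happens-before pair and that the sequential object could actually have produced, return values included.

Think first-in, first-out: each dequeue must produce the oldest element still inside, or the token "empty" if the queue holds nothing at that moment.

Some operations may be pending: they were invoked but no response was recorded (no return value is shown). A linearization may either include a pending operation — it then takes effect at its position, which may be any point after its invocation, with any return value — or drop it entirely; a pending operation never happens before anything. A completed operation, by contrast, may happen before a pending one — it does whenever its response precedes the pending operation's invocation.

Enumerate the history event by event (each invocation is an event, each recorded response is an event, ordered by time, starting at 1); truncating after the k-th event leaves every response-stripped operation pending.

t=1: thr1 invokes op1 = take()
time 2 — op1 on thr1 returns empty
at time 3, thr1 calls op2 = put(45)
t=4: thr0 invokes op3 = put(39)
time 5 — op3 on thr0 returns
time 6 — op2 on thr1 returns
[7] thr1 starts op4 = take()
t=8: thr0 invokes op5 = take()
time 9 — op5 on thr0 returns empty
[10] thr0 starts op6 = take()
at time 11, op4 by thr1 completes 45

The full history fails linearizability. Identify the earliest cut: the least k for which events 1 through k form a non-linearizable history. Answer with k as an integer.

9

events 1..8 are linearizable, e.g. via op1, op2, op3:
step 1: op1 take() → empty — queue <>
step 2: op2 put(45) — queue <45>
step 3: op3 put(39) — queue <45,39>
once event 9 joins (op5's response, time 9), exhaustive search finds no witness
include/drop combinations of the 1 pending operation (op4) were all tried; none helps
for example op1, op2, op3, op5 (pending dropped) fails at step 4: op5 take() → empty is not legal there
for example op1, op3, op2, op5 (pending dropped) fails at step 4: op5 take() → empty is not legal there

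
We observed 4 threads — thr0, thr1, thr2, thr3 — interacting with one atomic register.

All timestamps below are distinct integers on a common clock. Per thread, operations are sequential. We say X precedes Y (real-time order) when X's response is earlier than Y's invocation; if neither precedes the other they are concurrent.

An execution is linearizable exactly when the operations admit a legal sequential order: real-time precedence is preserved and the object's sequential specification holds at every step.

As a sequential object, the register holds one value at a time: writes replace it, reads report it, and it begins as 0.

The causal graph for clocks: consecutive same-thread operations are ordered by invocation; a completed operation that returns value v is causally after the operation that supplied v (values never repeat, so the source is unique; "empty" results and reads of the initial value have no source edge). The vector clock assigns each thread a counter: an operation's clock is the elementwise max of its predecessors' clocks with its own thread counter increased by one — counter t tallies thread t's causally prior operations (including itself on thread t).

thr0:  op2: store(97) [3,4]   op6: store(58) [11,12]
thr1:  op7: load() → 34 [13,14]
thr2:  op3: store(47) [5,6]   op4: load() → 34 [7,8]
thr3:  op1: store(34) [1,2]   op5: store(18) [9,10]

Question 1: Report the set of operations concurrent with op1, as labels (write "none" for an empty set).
Answer: none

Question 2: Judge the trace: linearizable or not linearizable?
not linearizable

cut after 7 events: linearizable; cut after 8 events (op4 responds, time 8): not linearizable
one real-time candidate order over the 4 completed operations — the atomic register replay rejects it
for example op1, op2, op3, op4 fails at step 4: op4 load() → 34 is not legal there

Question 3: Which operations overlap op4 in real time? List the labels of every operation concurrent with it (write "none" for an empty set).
Answer: none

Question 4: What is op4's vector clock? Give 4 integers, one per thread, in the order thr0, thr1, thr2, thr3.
Answer: (0, 0, 2, 1)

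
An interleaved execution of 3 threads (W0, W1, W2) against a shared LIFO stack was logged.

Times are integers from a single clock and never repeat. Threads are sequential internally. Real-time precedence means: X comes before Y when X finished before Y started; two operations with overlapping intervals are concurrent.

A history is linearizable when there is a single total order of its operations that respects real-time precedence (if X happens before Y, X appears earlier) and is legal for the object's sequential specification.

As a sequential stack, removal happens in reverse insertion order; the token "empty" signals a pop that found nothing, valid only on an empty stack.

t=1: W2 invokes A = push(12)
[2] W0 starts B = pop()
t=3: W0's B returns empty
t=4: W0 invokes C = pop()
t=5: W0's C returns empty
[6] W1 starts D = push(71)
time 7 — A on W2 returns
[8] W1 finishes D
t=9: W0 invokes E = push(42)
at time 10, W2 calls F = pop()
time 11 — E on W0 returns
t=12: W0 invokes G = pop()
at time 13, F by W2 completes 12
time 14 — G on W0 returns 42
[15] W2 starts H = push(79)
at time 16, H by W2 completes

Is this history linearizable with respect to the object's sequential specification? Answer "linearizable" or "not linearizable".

one valid linearization: B, C, D, A, E, G, F, H
after step 1 (B pop() → empty): stack <>
after step 2 (C pop() → empty): stack <>
after step 3 (D push(71)): stack <71>
after step 4 (A push(12)): stack <71,12>
after step 5 (E push(42)): stack <71,12,42>
after step 6 (G pop() → 42): stack <71,12>
after step 7 (F pop() → 12): stack <71>
after step 8 (H push(79)): stack <71,79>

linearizable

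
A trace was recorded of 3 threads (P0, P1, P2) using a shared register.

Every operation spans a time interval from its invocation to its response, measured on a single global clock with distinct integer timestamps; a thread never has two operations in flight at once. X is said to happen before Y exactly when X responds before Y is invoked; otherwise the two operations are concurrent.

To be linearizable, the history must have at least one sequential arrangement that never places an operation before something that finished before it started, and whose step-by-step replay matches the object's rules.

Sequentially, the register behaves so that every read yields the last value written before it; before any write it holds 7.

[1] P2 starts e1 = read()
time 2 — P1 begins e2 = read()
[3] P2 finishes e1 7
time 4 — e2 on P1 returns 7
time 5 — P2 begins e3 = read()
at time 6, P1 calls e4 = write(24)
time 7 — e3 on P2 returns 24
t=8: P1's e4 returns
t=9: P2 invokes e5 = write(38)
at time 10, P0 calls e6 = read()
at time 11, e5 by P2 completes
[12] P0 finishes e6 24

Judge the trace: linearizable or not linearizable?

linearizable

witness order: e1, e2, e4, e3, e6, e5
after step 1 (e1 read() → 7): value 7
after step 2 (e2 read() → 7): value 7
after step 3 (e4 write(24)): value 24
after step 4 (e3 read() → 24): value 24
after step 5 (e6 read() → 24): value 24
after step 6 (e5 write(38)): value 38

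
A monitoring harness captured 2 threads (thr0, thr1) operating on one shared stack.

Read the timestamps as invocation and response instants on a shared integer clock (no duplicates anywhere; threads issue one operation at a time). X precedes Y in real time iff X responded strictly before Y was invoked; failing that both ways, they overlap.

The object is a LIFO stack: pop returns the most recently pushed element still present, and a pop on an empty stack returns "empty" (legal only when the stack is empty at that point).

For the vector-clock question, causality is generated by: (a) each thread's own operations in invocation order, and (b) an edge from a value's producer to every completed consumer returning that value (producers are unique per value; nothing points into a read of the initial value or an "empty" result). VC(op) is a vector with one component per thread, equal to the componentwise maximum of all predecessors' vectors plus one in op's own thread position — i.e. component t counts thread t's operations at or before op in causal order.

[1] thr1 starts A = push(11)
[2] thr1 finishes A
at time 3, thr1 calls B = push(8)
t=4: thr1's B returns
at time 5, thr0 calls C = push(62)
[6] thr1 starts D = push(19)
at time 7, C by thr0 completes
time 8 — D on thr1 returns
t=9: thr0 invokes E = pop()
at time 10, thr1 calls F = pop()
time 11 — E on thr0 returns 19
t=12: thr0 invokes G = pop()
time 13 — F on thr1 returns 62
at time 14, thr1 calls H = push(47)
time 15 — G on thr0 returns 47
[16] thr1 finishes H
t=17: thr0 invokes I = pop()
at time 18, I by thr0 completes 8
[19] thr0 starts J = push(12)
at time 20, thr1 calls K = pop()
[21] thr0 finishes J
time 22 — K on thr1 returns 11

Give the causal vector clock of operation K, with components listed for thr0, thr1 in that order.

A, invoked 1, has no incoming edges; only thr1's bump applies → (0, 1)
C, invoked 5, has no incoming edges; only thr0's bump applies → (1, 0)
invoked at 3, B merges VC(A)=(0, 1) and bumps thr1's slot → (0, 2)
invoked at 6, D merges VC(B)=(0, 2) and bumps thr1's slot → (0, 3)
invoked at 10, F merges VC(C)=(1, 0), VC(D)=(0, 3) and bumps thr1's slot → (1, 4)
invoked at 9, E merges VC(C)=(1, 0), VC(D)=(0, 3) and bumps thr0's slot → (2, 3)
invoked at 14, H merges VC(F)=(1, 4) and bumps thr1's slot → (1, 5)
invoked at 20, K merges VC(A)=(0, 1), VC(H)=(1, 5) and bumps thr1's slot → (1, 6)
invoked at 12, G merges VC(E)=(2, 3), VC(H)=(1, 5) and bumps thr0's slot → (3, 5)
invoked at 17, I merges VC(B)=(0, 2), VC(G)=(3, 5) and bumps thr0's slot → (4, 5)
invoked at 19, J merges VC(I)=(4, 5) and bumps thr0's slot → (5, 5)
target: VC(K) = (1, 6)

(1, 6)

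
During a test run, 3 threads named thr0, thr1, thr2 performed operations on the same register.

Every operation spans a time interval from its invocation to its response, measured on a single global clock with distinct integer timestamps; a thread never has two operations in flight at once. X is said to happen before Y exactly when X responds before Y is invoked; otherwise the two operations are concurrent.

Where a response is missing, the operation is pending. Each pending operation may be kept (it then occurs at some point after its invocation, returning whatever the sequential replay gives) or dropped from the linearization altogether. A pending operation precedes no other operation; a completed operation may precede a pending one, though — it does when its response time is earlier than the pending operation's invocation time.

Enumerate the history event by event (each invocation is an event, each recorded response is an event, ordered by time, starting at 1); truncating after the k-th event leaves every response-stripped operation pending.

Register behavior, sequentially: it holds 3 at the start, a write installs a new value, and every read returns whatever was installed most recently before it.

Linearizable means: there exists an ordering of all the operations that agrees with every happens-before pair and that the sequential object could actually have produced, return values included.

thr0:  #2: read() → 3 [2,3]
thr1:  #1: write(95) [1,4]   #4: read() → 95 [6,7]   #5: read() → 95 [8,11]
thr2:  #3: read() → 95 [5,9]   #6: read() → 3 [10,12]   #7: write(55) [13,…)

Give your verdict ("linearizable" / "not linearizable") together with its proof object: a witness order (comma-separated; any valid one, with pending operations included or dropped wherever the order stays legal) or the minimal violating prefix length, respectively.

already the first 12 events (up to #6's response at time 12) admit no linearization; the first 11 still do
the 6 completed operations admit 10 real-time orders; each fails the register replay
e.g. #1, #2, #3, #4, #5, #6: illegal at step 2, since #2 read() → 3 cannot apply there
e.g. #1, #2, #3, #4, #6, #5: illegal at step 2, since #2 read() → 3 cannot apply there

not linearizable — minimal violating prefix: 12 events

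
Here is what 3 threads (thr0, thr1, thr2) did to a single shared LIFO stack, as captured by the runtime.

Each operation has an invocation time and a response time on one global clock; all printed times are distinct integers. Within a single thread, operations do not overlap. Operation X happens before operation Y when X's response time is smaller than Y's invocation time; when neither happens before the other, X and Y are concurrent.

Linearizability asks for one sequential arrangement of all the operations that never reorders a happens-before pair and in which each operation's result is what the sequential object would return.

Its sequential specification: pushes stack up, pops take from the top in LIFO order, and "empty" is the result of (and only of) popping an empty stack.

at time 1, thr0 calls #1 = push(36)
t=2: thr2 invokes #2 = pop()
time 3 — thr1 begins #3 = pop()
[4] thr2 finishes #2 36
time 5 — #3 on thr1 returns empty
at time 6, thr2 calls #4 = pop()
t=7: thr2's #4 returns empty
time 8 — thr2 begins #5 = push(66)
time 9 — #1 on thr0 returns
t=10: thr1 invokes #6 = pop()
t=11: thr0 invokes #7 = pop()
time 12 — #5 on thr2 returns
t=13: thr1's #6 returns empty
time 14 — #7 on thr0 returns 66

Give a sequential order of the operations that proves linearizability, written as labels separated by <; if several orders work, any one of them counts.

#1 < #2 < #3 < #4 < #5 < #7 < #6

after step 1 (#1 push(36)): stack <36>
after step 2 (#2 pop() → 36): stack <>
after step 3 (#3 pop() → empty): stack <>
after step 4 (#4 pop() → empty): stack <>
after step 5 (#5 push(66)): stack <66>
after step 6 (#7 pop() → 66): stack <>
after step 7 (#6 pop() → empty): stack <>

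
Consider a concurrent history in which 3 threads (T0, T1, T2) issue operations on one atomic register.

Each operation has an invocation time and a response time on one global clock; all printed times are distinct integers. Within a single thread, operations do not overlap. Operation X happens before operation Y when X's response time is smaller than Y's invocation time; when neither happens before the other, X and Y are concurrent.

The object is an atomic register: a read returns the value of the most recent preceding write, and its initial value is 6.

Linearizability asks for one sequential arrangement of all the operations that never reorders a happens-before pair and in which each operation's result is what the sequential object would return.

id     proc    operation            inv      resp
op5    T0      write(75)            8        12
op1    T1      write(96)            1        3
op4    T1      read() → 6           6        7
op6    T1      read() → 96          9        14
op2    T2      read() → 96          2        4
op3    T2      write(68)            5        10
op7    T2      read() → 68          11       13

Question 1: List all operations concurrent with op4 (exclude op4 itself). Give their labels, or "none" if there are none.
op3

overlap test against op4 [6,7]: concurrent iff the interval meets 6..7
op1 [1,3]: before
op2 [2,4]: before
op3 [5,10]: concurrent
op5 [8,12]: after
op6 [9,14]: after
op7 [11,13]: after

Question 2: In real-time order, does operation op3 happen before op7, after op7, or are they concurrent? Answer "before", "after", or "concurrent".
before

op3 spans [5,10], op7 spans [11,13]
resp(op3)=10 < inv(op7)=11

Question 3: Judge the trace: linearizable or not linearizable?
not linearizable

events 1..6 are fine; event 7 — the response of op4 at time 7 — makes the prefix non-linearizable
no legal order exists: 2 real-time-consistent candidates over 3 completed atomic register operations, all rejected
no escape via the 1 pending operation (op3): every completion choice fails
one such order, op1, op2, op4 (pending dropped), breaks at step 3 where op4 read() → 6 is illegal
one such order, op2, op1, op4 (pending dropped), breaks at step 1 where op2 read() → 96 is illegal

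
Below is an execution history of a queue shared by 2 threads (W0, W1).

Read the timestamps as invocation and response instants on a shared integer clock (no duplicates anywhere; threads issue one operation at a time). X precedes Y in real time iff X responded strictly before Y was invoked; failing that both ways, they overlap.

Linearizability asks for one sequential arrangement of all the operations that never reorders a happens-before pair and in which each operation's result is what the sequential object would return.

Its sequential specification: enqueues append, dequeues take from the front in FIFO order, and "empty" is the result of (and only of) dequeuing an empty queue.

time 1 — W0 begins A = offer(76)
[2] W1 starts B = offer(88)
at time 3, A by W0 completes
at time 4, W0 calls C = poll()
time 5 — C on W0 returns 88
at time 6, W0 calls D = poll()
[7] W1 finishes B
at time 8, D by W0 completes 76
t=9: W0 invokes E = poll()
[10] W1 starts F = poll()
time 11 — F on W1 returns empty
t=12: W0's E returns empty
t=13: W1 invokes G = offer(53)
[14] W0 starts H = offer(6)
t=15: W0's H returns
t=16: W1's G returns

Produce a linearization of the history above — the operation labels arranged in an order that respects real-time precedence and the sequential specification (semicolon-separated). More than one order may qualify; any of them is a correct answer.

1. B offer(88), leaving queue <88>
2. A offer(76), leaving queue <88,76>
3. C poll() → 88, leaving queue <76>
4. D poll() → 76, leaving queue <>
5. E poll() → empty, leaving queue <>
6. F poll() → empty, leaving queue <>
7. G offer(53), leaving queue <53>
8. H offer(6), leaving queue <53,6>

B; A; C; D; E; F; G; H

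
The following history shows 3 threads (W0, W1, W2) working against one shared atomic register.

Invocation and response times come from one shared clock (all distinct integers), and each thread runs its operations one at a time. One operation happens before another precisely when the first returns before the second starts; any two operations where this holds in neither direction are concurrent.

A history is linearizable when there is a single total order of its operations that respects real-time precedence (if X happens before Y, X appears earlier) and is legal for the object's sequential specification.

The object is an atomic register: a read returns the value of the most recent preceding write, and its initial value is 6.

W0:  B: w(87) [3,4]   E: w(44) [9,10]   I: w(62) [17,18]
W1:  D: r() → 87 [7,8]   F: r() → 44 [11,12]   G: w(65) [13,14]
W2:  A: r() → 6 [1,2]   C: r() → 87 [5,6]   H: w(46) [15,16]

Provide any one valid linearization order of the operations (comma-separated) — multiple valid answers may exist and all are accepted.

1. A r() → 6, leaving value 6
2. B w(87), leaving value 87
3. C r() → 87, leaving value 87
4. D r() → 87, leaving value 87
5. E w(44), leaving value 44
6. F r() → 44, leaving value 44
7. G w(65), leaving value 65
8. H w(46), leaving value 46
9. I w(62), leaving value 62

A, B, C, D, E, F, G, H, I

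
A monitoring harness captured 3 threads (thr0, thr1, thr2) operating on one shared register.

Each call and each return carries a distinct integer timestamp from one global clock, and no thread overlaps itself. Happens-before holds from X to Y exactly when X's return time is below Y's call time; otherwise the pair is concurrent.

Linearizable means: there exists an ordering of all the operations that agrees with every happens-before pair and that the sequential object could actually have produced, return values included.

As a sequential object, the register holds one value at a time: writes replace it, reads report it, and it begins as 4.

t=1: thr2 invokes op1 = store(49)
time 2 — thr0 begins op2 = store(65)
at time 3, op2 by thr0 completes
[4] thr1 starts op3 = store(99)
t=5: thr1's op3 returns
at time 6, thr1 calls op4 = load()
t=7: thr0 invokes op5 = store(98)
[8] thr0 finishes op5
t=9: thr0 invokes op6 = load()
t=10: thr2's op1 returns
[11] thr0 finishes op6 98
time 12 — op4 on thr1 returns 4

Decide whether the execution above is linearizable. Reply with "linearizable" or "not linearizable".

not linearizable

through event 11 a valid linearization exists; event 12 (op4 responding at time 12) ends that
the 6 completed operations admit 18 real-time orders; each fails the register replay
take op1, op2, op3, op4, op5, op6: step 4 already fails, because op4 load() → 4 cannot occur there
take op1, op2, op3, op5, op4, op6: step 5 already fails, because op4 load() → 4 cannot occur there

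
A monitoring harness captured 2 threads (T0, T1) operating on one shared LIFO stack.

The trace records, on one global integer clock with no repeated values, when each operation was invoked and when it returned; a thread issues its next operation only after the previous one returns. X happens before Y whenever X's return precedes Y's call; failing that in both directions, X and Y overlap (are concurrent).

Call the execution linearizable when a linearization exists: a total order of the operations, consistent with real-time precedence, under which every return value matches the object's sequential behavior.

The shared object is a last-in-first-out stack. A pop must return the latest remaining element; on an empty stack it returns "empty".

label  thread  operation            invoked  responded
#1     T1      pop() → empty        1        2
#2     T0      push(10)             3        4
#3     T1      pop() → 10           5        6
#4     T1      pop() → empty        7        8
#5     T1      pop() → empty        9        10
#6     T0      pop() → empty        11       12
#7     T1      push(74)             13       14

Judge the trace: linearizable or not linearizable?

linearizable

a witness: #1, #2, #3, #4, #5, #6, #7
step 1: #1 pop() → empty — stack <>
step 2: #2 push(10) — stack <10>
step 3: #3 pop() → 10 — stack <>
step 4: #4 pop() → empty — stack <>
step 5: #5 pop() → empty — stack <>
step 6: #6 pop() → empty — stack <>
step 7: #7 push(74) — stack <74>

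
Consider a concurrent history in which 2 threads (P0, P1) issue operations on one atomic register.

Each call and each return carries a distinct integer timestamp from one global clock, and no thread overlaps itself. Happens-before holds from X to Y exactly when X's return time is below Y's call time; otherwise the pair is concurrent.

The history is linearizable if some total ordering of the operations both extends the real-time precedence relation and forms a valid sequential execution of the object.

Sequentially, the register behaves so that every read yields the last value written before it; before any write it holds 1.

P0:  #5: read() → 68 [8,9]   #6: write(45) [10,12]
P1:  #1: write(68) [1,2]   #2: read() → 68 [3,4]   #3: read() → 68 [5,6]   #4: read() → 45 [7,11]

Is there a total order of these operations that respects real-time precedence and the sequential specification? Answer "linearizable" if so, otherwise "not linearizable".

linearizable

witness order: #1, #2, #3, #5, #6, #4
after step 1 (#1 write(68)): value 68
after step 2 (#2 read() → 68): value 68
after step 3 (#3 read() → 68): value 68
after step 4 (#5 read() → 68): value 68
after step 5 (#6 write(45)): value 45
after step 6 (#4 read() → 45): value 45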